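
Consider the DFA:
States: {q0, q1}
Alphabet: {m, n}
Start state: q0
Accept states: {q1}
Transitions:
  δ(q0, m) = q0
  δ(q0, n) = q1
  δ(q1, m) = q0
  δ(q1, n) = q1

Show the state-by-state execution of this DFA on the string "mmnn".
read 'm': q0 → q0
  read 'm': q0 → q0
  read 'n': q0 → q1
  read 'n': q1 → q1
q0 -> q0 -> q0 -> q1 -> q1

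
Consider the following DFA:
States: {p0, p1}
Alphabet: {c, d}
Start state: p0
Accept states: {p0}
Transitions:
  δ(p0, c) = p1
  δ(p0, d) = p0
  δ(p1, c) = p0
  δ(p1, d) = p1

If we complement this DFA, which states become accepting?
Complement accept states = All states \ Original accept states
= {p0, p1} \ {p0}
{p1}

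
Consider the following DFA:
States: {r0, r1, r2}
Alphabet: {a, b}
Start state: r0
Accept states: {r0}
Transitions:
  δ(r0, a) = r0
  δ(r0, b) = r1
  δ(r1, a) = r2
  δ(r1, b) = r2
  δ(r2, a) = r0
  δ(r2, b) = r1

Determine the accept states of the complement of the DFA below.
Complement accept states = All states \ Original accept states
= {r0, r1, r2} \ {r0}
{r1, r2}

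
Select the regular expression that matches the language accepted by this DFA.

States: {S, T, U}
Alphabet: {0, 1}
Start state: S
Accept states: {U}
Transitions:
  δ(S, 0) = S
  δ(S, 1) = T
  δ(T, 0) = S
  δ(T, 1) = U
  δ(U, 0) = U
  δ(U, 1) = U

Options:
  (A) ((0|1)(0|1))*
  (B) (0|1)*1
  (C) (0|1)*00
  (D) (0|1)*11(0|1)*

Check each option against the DFA on short strings; one disagreement eliminates an option:
  (A) ((0|1)(0|1))*: on ε the DFA stays in S and rejects (S ∉ Accept), but the regex matches it → eliminate
  (B) (0|1)*1: on '1' the DFA goes S → T and rejects (T ∉ Accept), but the regex matches it → eliminate
  (C) (0|1)*00: on '00' the DFA goes S → S → S and rejects (S ∉ Accept), but the regex matches it → eliminate
  (D) (0|1)*11(0|1)*: agrees with the DFA on every string of length ≤ 6
Only (D) is consistent with the DFA.
(D) (0|1)*11(0|1)*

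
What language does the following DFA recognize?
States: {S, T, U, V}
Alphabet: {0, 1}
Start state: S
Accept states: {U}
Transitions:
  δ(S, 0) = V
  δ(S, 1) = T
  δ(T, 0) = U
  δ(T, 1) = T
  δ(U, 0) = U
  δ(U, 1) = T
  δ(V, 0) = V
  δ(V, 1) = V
Testing a few strings:
  '1010' → accept
  '1' → reject
  '01' → reject
  '001' → reject
State roles: S=no input read; T=started with 1, last symbol 1; U=started with 1, last symbol 0; V=started with 0 (dead)
All binary strings that start with 1 and end with 0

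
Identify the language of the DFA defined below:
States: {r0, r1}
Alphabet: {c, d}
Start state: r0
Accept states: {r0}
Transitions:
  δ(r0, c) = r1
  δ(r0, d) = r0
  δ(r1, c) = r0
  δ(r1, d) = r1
Testing a few strings:
  'dd' → accept
  'd' → accept
  'ddc' → reject
  'ccd' → accept
State roles: r0=even number of c's so far; r1=odd number of c's so far
All strings over {c,d} with an even number of c's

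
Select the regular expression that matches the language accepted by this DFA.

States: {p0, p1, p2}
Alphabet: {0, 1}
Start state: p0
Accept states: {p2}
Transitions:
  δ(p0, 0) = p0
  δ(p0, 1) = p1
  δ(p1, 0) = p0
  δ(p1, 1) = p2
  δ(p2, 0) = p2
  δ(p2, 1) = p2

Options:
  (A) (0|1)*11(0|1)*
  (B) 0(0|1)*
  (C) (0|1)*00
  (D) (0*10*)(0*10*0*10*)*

Check each option against the DFA on short strings; one disagreement eliminates an option:
  (A) (0|1)*11(0|1)*: agrees with the DFA on every string of length ≤ 6
  (B) 0(0|1)*: on '0' the DFA goes p0 → p0 and rejects (p0 ∉ Accept), but the regex matches it → eliminate
  (C) (0|1)*00: on '00' the DFA goes p0 → p0 → p0 and rejects (p0 ∉ Accept), but the regex matches it → eliminate
  (D) (0*10*)(0*10*0*10*)*: on '1' the DFA goes p0 → p1 and rejects (p1 ∉ Accept), but the regex matches it → eliminate
Only (A) is consistent with the DFA.
(A) (0|1)*11(0|1)*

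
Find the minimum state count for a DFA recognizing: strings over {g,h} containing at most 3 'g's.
By Myhill–Nerode, count the distinguishable equivalence classes: 5 classes — having seen 0, 1, …, 3, or >3 copies of 'g'; counts 0 through 3 are accepting and >3 is dead.
5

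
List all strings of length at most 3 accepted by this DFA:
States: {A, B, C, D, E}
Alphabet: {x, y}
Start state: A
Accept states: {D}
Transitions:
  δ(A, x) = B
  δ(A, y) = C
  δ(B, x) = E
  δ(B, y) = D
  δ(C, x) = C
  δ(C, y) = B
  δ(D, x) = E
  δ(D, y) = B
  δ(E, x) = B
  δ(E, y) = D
xy, xxy, yyy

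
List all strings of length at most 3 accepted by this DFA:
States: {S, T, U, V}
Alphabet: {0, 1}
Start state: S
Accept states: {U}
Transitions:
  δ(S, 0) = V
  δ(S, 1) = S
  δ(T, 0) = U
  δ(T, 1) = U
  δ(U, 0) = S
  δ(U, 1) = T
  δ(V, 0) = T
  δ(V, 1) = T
000, 001, 010, 011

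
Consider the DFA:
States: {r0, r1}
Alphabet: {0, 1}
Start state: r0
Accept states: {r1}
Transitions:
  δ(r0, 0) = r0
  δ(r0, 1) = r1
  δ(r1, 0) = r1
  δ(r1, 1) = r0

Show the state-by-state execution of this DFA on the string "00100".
read '0': r0 → r0
  read '0': r0 → r0
  read '1': r0 → r1
  read '0': r1 → r1
  read '0': r1 → r1
r0 -> r0 -> r0 -> r1 -> r1 -> r1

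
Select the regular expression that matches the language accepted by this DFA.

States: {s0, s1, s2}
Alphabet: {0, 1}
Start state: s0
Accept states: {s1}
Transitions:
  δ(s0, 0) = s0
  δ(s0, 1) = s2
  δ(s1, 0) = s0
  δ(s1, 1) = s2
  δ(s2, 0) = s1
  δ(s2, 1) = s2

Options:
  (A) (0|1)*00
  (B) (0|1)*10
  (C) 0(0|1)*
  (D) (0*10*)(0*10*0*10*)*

Check each option against the DFA on short strings; one disagreement eliminates an option:
  (A) (0|1)*00: on '00' the DFA goes s0 → s0 → s0 and rejects (s0 ∉ Accept), but the regex matches it → eliminate
  (B) (0|1)*10: agrees with the DFA on every string of length ≤ 6
  (C) 0(0|1)*: on '0' the DFA goes s0 → s0 and rejects (s0 ∉ Accept), but the regex matches it → eliminate
  (D) (0*10*)(0*10*0*10*)*: on '1' the DFA goes s0 → s2 and rejects (s2 ∉ Accept), but the regex matches it → eliminate
Only (B) is consistent with the DFA.
(B) (0|1)*10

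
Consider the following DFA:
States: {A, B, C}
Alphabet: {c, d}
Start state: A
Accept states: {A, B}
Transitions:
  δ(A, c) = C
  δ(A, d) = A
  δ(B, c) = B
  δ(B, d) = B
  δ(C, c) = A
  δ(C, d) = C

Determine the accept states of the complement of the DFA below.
Complement accept states = All states \ Original accept states
= {A, B, C} \ {A, B}
{C}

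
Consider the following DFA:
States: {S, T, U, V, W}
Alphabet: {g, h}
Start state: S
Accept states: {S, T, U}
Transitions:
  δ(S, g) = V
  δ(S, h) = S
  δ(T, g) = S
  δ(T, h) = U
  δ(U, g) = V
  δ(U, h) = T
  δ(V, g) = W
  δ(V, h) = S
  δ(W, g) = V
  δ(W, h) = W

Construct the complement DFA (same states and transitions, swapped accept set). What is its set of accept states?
Complement accept states = All states \ Original accept states
= {S, T, U, V, W} \ {S, T, U}
{V, W}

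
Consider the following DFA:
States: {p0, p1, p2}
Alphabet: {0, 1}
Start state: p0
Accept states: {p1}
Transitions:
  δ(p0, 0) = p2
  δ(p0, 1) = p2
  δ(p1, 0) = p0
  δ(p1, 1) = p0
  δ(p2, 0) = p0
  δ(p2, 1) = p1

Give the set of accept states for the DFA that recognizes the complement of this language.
Complement accept states = All states \ Original accept states
= {p0, p1, p2} \ {p1}
{p0, p2}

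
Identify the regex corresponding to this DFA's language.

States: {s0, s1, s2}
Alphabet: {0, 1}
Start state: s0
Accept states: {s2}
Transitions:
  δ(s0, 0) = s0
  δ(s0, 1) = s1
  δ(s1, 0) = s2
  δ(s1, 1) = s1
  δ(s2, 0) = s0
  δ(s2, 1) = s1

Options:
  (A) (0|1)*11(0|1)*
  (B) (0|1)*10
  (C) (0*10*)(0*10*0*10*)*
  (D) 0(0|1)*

Check each option against the DFA on short strings; one disagreement eliminates an option:
  (A) (0|1)*11(0|1)*: on '10' the DFA goes s0 → s1 → s2 and accepts (s2 ∈ Accept), but the regex does not match it → eliminate
  (B) (0|1)*10: agrees with the DFA on every string of length ≤ 6
  (C) (0*10*)(0*10*0*10*)*: on '1' the DFA goes s0 → s1 and rejects (s1 ∉ Accept), but the regex matches it → eliminate
  (D) 0(0|1)*: on '0' the DFA goes s0 → s0 and rejects (s0 ∉ Accept), but the regex matches it → eliminate
Only (B) is consistent with the DFA.
(B) (0|1)*10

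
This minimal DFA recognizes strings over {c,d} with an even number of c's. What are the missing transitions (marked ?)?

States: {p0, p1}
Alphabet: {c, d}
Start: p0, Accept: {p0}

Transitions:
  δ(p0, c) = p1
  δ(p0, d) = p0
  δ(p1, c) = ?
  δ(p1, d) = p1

From the language and accept set, identify what each state tracks — p0: even number of c's so far; p1: odd number of c's so far.
Each missing δ(q, a) is the state matching the new tracked value after reading a.
δ(p1, c) = p0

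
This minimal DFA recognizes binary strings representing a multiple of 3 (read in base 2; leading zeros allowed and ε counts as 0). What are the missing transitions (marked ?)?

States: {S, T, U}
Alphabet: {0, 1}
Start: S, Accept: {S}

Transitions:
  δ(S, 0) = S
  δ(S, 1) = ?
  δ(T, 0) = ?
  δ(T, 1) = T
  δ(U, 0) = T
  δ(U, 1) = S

From the language and accept set, identify what each state tracks — S: value ≡ 0 (mod 3); T: value ≡ 2 (mod 3); U: value ≡ 1 (mod 3).
Each missing δ(q, a) is the state matching the new tracked value after reading a.
δ(S, 1) = U; δ(T, 0) = U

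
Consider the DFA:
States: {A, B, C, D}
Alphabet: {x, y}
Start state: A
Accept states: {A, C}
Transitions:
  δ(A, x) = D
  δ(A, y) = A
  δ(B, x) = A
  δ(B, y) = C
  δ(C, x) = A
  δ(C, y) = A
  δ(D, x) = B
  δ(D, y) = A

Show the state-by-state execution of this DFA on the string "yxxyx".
read 'y': A → A
  read 'x': A → D
  read 'x': D → B
  read 'y': B → C
  read 'x': C → A
A -> A -> D -> B -> C -> A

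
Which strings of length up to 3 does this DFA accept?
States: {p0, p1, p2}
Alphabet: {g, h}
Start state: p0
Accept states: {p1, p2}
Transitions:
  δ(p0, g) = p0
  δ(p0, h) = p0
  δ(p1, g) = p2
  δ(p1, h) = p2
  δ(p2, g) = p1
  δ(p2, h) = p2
None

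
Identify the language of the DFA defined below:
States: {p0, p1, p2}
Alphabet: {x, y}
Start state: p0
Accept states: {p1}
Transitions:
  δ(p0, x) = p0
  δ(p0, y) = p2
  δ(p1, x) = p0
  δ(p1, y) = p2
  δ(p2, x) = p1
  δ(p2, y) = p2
Testing a few strings:
  'xxyx' → accept
  'yyxy' → reject
  'xyxy' → reject
  'xx' → reject
State roles: p0=no suffix match; p1=suffix is yx; p2=one trailing y
All strings over {x,y} ending with yx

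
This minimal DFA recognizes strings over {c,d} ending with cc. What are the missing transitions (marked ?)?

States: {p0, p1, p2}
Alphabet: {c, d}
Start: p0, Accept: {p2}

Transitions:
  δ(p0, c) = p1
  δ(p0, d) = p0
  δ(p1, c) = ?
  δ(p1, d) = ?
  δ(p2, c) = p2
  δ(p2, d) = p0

From the language and accept set, identify what each state tracks — p0: last symbol not c; p1: one trailing c; p2: two trailing c's.
Each missing δ(q, a) is the state matching the new tracked value after reading a.
δ(p1, c) = p2; δ(p1, d) = p0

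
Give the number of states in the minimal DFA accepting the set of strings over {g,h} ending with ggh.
By Myhill–Nerode, count the distinguishable equivalence classes: 4 classes — one per longest suffix of the input that is a prefix of 'ggh' (lengths 0 through 3); only the length-3 class is accepting.
4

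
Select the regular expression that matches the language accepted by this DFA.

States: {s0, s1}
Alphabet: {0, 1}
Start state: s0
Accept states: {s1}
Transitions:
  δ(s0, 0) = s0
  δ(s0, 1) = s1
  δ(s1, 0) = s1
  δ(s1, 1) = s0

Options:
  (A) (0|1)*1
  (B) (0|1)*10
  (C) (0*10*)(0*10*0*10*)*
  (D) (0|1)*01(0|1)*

Check each option against the DFA on short strings; one disagreement eliminates an option:
  (A) (0|1)*1: on '10' the DFA goes s0 → s1 → s1 and accepts (s1 ∈ Accept), but the regex does not match it → eliminate
  (B) (0|1)*10: on '1' the DFA goes s0 → s1 and accepts (s1 ∈ Accept), but the regex does not match it → eliminate
  (C) (0*10*)(0*10*0*10*)*: agrees with the DFA on every string of length ≤ 6
  (D) (0|1)*01(0|1)*: on '1' the DFA goes s0 → s1 and accepts (s1 ∈ Accept), but the regex does not match it → eliminate
Only (C) is consistent with the DFA.
(C) (0*10*)(0*10*0*10*)*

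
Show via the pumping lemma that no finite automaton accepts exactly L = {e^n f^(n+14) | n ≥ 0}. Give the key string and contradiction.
Assume L is regular with pumping length p. Idea: pumping the e-block breaks the fixed offset of 14.
Choose s = e^p f^(p+14) ∈ L. By the pumping lemma, s = xyz with |xy| ≤ p, |y| > 0, so y = e^k with k ≥ 1. Then xy²z = e^(p+k) f^(p+14). For this to be in L we would need p+14 = (p+k)+14, i.e. k = 0, contradicting k ≥ 1. So xy²z ∉ L.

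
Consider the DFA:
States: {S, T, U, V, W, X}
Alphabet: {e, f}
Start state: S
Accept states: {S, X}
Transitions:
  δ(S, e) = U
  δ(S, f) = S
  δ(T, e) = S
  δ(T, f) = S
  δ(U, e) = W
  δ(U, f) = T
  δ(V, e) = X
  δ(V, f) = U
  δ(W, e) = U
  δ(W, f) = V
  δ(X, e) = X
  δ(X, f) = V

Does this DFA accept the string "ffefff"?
Processing string "ffefff":
  S --f--> S
  S --f--> S
  S --e--> U
  U --f--> T
  T --f--> S
  S --f--> S
Final state: S
Accept states: {S, X}
Yes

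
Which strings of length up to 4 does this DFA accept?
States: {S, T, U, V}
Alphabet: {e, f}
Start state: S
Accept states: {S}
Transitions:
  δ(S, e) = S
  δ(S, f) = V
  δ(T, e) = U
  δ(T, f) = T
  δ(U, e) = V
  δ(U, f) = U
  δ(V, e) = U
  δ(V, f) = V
ε, e, ee, eee, eeee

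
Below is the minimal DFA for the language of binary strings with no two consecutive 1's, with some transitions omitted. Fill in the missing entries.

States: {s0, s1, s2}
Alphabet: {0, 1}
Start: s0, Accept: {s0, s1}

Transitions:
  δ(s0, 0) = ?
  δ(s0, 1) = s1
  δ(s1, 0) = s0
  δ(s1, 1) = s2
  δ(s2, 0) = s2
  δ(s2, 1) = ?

From the language and accept set, identify what each state tracks — s0: last symbol not 1 (ok); s1: last symbol 1 (ok); s2: saw 11 (dead).
Each missing δ(q, a) is the state matching the new tracked value after reading a.
δ(s0, 0) = s0; δ(s2, 1) = s2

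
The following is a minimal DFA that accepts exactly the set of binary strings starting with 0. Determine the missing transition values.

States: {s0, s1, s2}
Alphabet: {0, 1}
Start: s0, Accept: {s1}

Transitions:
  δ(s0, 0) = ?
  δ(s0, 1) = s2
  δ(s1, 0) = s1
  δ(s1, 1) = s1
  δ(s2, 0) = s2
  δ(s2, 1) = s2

From the language and accept set, identify what each state tracks — s0: no input read; s1: started with 0; s2: started with 1 (dead).
Each missing δ(q, a) is the state matching the new tracked value after reading a.
δ(s0, 0) = s1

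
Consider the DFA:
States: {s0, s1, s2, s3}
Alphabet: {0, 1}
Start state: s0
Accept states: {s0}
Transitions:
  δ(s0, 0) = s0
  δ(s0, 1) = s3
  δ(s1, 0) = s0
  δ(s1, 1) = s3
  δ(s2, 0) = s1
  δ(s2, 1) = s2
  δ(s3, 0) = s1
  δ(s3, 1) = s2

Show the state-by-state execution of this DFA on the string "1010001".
read '1': s0 → s3
  read '0': s3 → s1
  read '1': s1 → s3
  read '0': s3 → s1
  read '0': s1 → s0
  read '0': s0 → s0
  read '1': s0 → s3
s0 -> s3 -> s1 -> s3 -> s1 -> s0 -> s0 -> s3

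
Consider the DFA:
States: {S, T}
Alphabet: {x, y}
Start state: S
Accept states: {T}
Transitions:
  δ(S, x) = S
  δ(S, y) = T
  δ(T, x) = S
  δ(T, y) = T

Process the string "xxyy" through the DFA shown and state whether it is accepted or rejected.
Processing string "xxyy":
  S --x--> S
  S --x--> S
  S --y--> T
  T --y--> T
Final state: T
Accept states: {T}
Yes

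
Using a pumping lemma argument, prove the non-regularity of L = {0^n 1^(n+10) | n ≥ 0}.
Assume L is regular with pumping length p. Idea: pumping the 0-block breaks the fixed offset of 10.
Choose s = 0^p 1^(p+10) ∈ L. By the pumping lemma, s = xyz with |xy| ≤ p, |y| > 0, so y = 0^k with k ≥ 1. Then xy²z = 0^(p+k) 1^(p+10). For this to be in L we would need p+10 = (p+k)+10, i.e. k = 0, contradicting k ≥ 1. So xy²z ∉ L.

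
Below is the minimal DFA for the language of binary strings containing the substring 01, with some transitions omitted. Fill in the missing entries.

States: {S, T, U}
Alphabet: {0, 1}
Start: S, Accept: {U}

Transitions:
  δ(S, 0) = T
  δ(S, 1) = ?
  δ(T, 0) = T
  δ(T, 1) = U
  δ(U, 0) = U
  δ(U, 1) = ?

From the language and accept set, identify what each state tracks — S: no 0 seen yet; T: seen a 0, waiting for 1; U: substring 01 seen.
Each missing δ(q, a) is the state matching the new tracked value after reading a.
δ(S, 1) = S; δ(U, 1) = U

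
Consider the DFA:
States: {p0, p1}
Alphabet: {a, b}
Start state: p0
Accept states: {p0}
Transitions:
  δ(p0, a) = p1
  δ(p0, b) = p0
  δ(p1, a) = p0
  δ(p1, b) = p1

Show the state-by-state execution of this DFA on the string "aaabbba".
read 'a': p0 → p1
  read 'a': p1 → p0
  read 'a': p0 → p1
  read 'b': p1 → p1
  read 'b': p1 → p1
  read 'b': p1 → p1
  read 'a': p1 → p0
p0 -> p1 -> p0 -> p1 -> p1 -> p1 -> p1 -> p0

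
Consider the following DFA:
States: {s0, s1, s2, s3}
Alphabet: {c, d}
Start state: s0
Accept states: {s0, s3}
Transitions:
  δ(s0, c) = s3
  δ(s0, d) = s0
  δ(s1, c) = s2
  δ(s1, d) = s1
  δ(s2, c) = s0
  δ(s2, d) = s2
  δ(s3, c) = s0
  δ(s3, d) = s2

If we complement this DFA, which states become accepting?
Complement accept states = All states \ Original accept states
= {s0, s1, s2, s3} \ {s0, s3}
{s1, s2}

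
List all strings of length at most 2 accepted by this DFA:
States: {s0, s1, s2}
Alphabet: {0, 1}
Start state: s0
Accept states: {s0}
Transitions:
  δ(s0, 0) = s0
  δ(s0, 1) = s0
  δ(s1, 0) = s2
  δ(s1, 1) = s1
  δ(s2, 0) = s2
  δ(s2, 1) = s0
ε, 0, 1, 00, 01, 10, 11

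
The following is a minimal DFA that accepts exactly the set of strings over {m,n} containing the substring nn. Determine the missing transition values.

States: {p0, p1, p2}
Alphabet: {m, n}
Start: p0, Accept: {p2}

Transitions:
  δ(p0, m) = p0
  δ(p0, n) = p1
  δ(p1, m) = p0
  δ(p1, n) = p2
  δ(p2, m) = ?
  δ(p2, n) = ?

From the language and accept set, identify what each state tracks — p0: no progress toward nn; p1: one trailing n; p2: substring nn seen.
Each missing δ(q, a) is the state matching the new tracked value after reading a.
δ(p2, m) = p2; δ(p2, n) = p2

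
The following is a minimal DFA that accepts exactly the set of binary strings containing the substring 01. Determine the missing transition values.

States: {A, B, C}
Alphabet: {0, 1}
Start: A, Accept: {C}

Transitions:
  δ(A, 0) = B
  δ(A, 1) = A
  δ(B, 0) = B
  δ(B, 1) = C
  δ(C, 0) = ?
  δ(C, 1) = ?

From the language and accept set, identify what each state tracks — A: no 0 seen yet; B: seen a 0, waiting for 1; C: substring 01 seen.
Each missing δ(q, a) is the state matching the new tracked value after reading a.
δ(C, 0) = C; δ(C, 1) = C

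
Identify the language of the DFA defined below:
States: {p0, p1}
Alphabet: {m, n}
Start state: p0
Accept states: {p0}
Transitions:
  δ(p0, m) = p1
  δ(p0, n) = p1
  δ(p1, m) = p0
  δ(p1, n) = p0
Testing a few strings:
  'mm' → accept
  'n' → reject
  'nn' → accept
  'm' → reject
State roles: p0=even length so far; p1=odd length so far
All strings over {m,n} of even length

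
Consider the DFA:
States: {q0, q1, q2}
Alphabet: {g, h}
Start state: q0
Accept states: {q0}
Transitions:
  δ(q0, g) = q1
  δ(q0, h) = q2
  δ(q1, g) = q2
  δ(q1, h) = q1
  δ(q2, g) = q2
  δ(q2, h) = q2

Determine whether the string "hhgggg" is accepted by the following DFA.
Processing string "hhgggg":
  q0 --h--> q2
  q2 --h--> q2
  q2 --g--> q2
  q2 --g--> q2
  q2 --g--> q2
  q2 --g--> q2
Final state: q2
Accept states: {q0}
No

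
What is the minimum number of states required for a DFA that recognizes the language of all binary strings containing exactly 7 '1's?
By Myhill–Nerode, count the distinguishable equivalence classes: 9 classes — having seen 0, 1, …, 7, or >7 copies of '1'; the count-7 class is the only accepting one and >7 is dead.
9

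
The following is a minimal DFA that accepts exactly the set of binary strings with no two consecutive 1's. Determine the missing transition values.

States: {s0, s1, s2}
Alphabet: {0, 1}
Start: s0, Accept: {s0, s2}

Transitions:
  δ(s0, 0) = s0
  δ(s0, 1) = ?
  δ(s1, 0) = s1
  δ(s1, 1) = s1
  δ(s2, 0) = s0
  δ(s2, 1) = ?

From the language and accept set, identify what each state tracks — s0: last symbol not 1 (ok); s1: saw 11 (dead); s2: last symbol 1 (ok).
Each missing δ(q, a) is the state matching the new tracked value after reading a.
δ(s0, 1) = s2; δ(s2, 1) = s1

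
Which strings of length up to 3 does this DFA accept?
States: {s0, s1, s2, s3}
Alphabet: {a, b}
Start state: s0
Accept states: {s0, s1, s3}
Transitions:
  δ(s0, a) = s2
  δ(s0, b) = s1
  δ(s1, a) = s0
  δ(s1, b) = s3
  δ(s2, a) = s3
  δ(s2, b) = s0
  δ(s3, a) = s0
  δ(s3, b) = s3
ε, b, aa, ab, ba, bb, aaa, aab, abb, bab, bba, bbb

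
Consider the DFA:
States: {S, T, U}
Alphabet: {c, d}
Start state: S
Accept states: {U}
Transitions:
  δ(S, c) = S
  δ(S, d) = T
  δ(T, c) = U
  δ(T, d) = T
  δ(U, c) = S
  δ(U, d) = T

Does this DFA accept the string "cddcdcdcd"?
Processing string "cddcdcdcd":
  S --c--> S
  S --d--> T
  T --d--> T
  T --c--> U
  U --d--> T
  T --c--> U
  U --d--> T
  T --c--> U
  U --d--> T
Final state: T
Accept states: {U}
No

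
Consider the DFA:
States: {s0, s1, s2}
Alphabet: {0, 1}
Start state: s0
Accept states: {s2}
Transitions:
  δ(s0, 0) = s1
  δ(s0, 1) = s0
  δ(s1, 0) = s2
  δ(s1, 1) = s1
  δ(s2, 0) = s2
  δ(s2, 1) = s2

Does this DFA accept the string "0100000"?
Processing string "0100000":
  s0 --0--> s1
  s1 --1--> s1
  s1 --0--> s2
  s2 --0--> s2
  s2 --0--> s2
  s2 --0--> s2
  s2 --0--> s2
Final state: s2
Accept states: {s2}
Yes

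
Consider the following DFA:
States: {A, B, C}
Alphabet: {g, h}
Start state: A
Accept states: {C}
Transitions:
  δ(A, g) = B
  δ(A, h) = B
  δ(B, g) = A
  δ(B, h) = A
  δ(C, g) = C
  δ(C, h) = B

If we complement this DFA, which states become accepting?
Complement accept states = All states \ Original accept states
= {A, B, C} \ {C}
{A, B}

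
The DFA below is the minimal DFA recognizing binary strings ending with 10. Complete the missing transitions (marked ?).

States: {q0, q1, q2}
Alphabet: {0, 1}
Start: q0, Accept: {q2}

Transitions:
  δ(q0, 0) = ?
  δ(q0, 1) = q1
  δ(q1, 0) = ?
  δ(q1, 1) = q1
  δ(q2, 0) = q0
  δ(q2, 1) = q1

From the language and accept set, identify what each state tracks — q0: no suffix match; q1: one trailing 1; q2: suffix is 10.
Each missing δ(q, a) is the state matching the new tracked value after reading a.
δ(q0, 0) = q0; δ(q1, 0) = q2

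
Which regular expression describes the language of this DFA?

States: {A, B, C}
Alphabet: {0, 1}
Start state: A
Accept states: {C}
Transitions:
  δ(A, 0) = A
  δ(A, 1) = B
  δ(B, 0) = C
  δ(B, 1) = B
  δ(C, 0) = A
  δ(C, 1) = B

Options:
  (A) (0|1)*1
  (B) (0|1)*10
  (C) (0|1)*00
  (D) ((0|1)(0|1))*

Check each option against the DFA on short strings; one disagreement eliminates an option:
  (A) (0|1)*1: on '1' the DFA goes A → B and rejects (B ∉ Accept), but the regex matches it → eliminate
  (B) (0|1)*10: agrees with the DFA on every string of length ≤ 6
  (C) (0|1)*00: on '00' the DFA goes A → A → A and rejects (A ∉ Accept), but the regex matches it → eliminate
  (D) ((0|1)(0|1))*: on ε the DFA stays in A and rejects (A ∉ Accept), but the regex matches it → eliminate
Only (B) is consistent with the DFA.
(B) (0|1)*10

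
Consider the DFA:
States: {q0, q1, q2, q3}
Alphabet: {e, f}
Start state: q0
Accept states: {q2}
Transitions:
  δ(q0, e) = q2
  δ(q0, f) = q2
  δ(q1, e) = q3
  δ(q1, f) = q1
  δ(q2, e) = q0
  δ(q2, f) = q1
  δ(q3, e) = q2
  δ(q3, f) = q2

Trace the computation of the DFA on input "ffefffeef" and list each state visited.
read 'f': q0 → q2
  read 'f': q2 → q1
  read 'e': q1 → q3
  read 'f': q3 → q2
  read 'f': q2 → q1
  read 'f': q1 → q1
  read 'e': q1 → q3
  read 'e': q3 → q2
  read 'f': q2 → q1
q0 -> q2 -> q1 -> q3 -> q2 -> q1 -> q1 -> q3 -> q2 -> q1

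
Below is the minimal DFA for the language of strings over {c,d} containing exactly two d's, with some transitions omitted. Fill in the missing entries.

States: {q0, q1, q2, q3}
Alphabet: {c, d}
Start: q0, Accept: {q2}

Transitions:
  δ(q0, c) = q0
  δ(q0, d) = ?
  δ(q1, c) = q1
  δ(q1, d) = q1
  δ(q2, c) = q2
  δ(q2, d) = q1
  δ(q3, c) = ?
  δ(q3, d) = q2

From the language and accept set, identify what each state tracks — q0: zero d's; q1: ≥ three d's (dead); q2: two d's; q3: one d.
Each missing δ(q, a) is the state matching the new tracked value after reading a.
δ(q0, d) = q3; δ(q3, c) = q3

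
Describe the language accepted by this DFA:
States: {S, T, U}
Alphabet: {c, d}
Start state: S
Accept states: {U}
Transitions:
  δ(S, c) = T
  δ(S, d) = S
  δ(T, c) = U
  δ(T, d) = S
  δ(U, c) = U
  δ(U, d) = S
Testing a few strings:
  'd' → reject
  'cdd' → reject
  'cd' → reject
  'dddc' → reject
State roles: S=last symbol not c; T=one trailing c; U=two trailing c's
All strings over {c,d} ending with cc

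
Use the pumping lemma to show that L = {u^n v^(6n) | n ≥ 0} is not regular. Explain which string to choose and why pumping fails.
Assume L is regular with pumping length p. Idea: pumping the u-block breaks the 1:6 ratio.
Choose s = u^p v^(6p) (length 7p ≥ p). By the pumping lemma, s = xyz with |xy| ≤ p, |y| > 0, so y = u^k with k ≥ 1. Then xy²z = u^(p+k) v^(6p). For this to be in L we would need 6p = 6(p+k), i.e. 6k = 0, contradicting k ≥ 1. So xy²z ∉ L.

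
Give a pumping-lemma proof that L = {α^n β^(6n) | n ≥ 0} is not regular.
Assume L is regular with pumping length p. Idea: pumping the α-block breaks the 1:6 ratio.
Choose s = α^p β^(6p) (length 7p ≥ p). By the pumping lemma, s = xyz with |xy| ≤ p, |y| > 0, so y = α^k with k ≥ 1. Then xy²z = α^(p+k) β^(6p). For this to be in L we would need 6p = 6(p+k), i.e. 6k = 0, contradicting k ≥ 1. So xy²z ∉ L.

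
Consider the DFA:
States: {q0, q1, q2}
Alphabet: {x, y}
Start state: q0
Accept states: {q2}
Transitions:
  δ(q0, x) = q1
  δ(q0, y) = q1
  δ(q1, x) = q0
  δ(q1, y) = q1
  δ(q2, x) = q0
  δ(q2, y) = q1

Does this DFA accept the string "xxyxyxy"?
Processing string "xxyxyxy":
  q0 --x--> q1
  q1 --x--> q0
  q0 --y--> q1
  q1 --x--> q0
  q0 --y--> q1
  q1 --x--> q0
  q0 --y--> q1
Final state: q1
Accept states: {q2}
No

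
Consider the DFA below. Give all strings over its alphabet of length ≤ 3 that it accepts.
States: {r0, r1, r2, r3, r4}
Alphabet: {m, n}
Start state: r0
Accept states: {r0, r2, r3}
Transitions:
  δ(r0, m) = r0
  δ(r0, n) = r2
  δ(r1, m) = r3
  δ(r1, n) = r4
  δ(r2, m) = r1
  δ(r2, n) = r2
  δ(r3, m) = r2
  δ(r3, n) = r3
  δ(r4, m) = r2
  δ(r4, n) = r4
ε, m, n, mm, mn, nn, mmm, mmn, mnn, nmm, nnn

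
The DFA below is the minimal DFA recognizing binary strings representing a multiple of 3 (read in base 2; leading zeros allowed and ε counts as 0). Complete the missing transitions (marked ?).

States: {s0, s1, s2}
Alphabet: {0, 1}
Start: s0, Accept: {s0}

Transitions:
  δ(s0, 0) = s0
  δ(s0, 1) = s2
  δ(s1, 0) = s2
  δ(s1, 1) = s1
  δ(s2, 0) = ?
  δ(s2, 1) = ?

From the language and accept set, identify what each state tracks — s0: value ≡ 0 (mod 3); s1: value ≡ 2 (mod 3); s2: value ≡ 1 (mod 3).
Each missing δ(q, a) is the state matching the new tracked value after reading a.
δ(s2, 0) = s1; δ(s2, 1) = s0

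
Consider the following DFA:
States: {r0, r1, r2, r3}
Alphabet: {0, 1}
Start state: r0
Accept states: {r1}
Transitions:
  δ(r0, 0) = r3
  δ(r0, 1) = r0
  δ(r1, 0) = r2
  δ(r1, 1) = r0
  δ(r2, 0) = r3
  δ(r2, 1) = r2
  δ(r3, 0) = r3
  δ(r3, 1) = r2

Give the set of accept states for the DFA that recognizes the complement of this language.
Complement accept states = All states \ Original accept states
= {r0, r1, r2, r3} \ {r1}
{r0, r2, r3}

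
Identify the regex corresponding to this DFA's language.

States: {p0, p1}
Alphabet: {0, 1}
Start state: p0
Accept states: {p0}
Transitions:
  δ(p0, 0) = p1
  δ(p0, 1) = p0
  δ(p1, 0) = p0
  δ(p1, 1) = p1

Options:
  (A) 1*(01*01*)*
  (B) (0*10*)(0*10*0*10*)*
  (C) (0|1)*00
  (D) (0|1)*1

Check each option against the DFA on short strings; one disagreement eliminates an option:
  (A) 1*(01*01*)*: agrees with the DFA on every string of length ≤ 6
  (B) (0*10*)(0*10*0*10*)*: on ε the DFA stays in p0 and accepts (p0 ∈ Accept), but the regex does not match it → eliminate
  (C) (0|1)*00: on ε the DFA stays in p0 and accepts (p0 ∈ Accept), but the regex does not match it → eliminate
  (D) (0|1)*1: on ε the DFA stays in p0 and accepts (p0 ∈ Accept), but the regex does not match it → eliminate
Only (A) is consistent with the DFA.
(A) 1*(01*01*)*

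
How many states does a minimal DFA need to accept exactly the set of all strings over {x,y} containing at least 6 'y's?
By Myhill–Nerode, count the distinguishable equivalence classes: 7 classes — having seen 0, 1, …, 5, or ≥6 copies of 'y'; any two classes i < j (j ≤ 6) are distinguished by the string y^(6−j), which takes class j to 6 copies (accepted) but leaves class i below 6 (rejected).
7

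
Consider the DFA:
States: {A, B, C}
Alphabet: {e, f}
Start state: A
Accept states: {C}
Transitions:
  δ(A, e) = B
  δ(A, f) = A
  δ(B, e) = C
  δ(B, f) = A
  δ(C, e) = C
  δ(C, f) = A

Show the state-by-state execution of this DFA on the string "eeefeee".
read 'e': A → B
  read 'e': B → C
  read 'e': C → C
  read 'f': C → A
  read 'e': A → B
  read 'e': B → C
  read 'e': C → C
A -> B -> C -> C -> A -> B -> C -> C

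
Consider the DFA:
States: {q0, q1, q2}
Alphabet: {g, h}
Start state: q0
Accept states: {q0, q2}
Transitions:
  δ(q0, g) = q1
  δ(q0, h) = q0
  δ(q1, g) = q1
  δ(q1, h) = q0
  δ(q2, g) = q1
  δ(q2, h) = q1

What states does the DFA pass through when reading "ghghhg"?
read 'g': q0 → q1
  read 'h': q1 → q0
  read 'g': q0 → q1
  read 'h': q1 → q0
  read 'h': q0 → q0
  read 'g': q0 → q1
q0 -> q1 -> q0 -> q1 -> q0 -> q0 -> q1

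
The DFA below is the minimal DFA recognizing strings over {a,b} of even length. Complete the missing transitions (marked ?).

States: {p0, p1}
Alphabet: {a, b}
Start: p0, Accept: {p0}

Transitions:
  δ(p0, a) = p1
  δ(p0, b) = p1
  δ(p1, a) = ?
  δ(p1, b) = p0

From the language and accept set, identify what each state tracks — p0: even length so far; p1: odd length so far.
Each missing δ(q, a) is the state matching the new tracked value after reading a.
δ(p1, a) = p0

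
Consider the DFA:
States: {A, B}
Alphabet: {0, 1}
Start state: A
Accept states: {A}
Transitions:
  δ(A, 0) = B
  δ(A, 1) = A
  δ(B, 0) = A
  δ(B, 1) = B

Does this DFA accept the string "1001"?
Processing string "1001":
  A --1--> A
  A --0--> B
  B --0--> A
  A --1--> A
Final state: A
Accept states: {A}
Yes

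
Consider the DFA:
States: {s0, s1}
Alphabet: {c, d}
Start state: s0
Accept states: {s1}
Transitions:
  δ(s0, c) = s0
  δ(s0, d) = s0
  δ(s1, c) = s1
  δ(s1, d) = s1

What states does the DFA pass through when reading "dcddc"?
read 'd': s0 → s0
  read 'c': s0 → s0
  read 'd': s0 → s0
  read 'd': s0 → s0
  read 'c': s0 → s0
s0 -> s0 -> s0 -> s0 -> s0 -> s0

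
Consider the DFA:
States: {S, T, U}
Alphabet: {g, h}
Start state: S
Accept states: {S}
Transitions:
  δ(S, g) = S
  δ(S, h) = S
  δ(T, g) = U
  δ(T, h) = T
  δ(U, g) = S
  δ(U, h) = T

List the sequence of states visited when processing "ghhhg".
read 'g': S → S
  read 'h': S → S
  read 'h': S → S
  read 'h': S → S
  read 'g': S → S
S -> S -> S -> S -> S -> S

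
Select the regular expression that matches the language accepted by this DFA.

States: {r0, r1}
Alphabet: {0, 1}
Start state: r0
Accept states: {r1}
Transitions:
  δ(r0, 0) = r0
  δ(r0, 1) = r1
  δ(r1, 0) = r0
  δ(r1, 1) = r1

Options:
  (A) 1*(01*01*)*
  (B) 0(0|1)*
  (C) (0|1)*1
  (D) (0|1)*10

Check each option against the DFA on short strings; one disagreement eliminates an option:
  (A) 1*(01*01*)*: on ε the DFA stays in r0 and rejects (r0 ∉ Accept), but the regex matches it → eliminate
  (B) 0(0|1)*: on '0' the DFA goes r0 → r0 and rejects (r0 ∉ Accept), but the regex matches it → eliminate
  (C) (0|1)*1: agrees with the DFA on every string of length ≤ 6
  (D) (0|1)*10: on '1' the DFA goes r0 → r1 and accepts (r1 ∈ Accept), but the regex does not match it → eliminate
Only (C) is consistent with the DFA.
(C) (0|1)*1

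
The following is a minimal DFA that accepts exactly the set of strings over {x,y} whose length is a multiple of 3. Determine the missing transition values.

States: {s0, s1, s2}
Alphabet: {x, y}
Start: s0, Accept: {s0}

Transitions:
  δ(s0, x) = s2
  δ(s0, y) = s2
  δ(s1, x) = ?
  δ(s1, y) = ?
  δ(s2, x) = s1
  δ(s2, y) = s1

From the language and accept set, identify what each state tracks — s0: length ≡ 0 (mod 3); s1: length ≡ 2 (mod 3); s2: length ≡ 1 (mod 3).
Each missing δ(q, a) is the state matching the new tracked value after reading a.
δ(s1, x) = s0; δ(s1, y) = s0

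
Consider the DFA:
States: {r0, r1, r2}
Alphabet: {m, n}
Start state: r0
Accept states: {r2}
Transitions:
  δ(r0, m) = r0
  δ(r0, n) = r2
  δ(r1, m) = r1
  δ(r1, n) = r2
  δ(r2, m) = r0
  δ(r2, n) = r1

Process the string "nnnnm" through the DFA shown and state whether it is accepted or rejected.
Processing string "nnnnm":
  r0 --n--> r2
  r2 --n--> r1
  r1 --n--> r2
  r2 --n--> r1
  r1 --m--> r1
Final state: r1
Accept states: {r2}
No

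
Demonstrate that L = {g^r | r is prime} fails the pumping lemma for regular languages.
Assume L is regular with pumping length p. Idea: pumping by a suitable count produces a composite length.
Let q be a prime with q ≥ p and choose s = g^q ∈ L. By the pumping lemma, s = xyz with |xy| ≤ p, |y| = k ≥ 1. Take i = q+1: |xy^(q+1)z| = q + q·k = q(1+k). Since q ≥ 2 and 1+k ≥ 2, q(1+k) is composite, so xy^(q+1)z ∉ L.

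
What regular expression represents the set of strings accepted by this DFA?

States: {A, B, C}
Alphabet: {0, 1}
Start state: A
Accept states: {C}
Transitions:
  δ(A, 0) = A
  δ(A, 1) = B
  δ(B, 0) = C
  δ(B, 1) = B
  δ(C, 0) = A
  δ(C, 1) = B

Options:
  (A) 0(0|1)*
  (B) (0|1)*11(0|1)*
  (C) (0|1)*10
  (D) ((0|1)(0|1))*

Check each option against the DFA on short strings; one disagreement eliminates an option:
  (A) 0(0|1)*: on '0' the DFA goes A → A and rejects (A ∉ Accept), but the regex matches it → eliminate
  (B) (0|1)*11(0|1)*: on '10' the DFA goes A → B → C and accepts (C ∈ Accept), but the regex does not match it → eliminate
  (C) (0|1)*10: agrees with the DFA on every string of length ≤ 6
  (D) ((0|1)(0|1))*: on ε the DFA stays in A and rejects (A ∉ Accept), but the regex matches it → eliminate
Only (C) is consistent with the DFA.
(C) (0|1)*10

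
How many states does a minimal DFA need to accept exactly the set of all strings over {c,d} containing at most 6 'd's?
By Myhill–Nerode, count the distinguishable equivalence classes: 8 classes — having seen 0, 1, …, 6, or >6 copies of 'd'; counts 0 through 6 are accepting and >6 is dead.
8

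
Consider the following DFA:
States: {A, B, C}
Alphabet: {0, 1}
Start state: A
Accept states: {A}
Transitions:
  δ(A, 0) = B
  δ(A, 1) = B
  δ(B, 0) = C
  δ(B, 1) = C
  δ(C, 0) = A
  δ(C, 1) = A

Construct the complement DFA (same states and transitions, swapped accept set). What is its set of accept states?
Complement accept states = All states \ Original accept states
= {A, B, C} \ {A}
{B, C}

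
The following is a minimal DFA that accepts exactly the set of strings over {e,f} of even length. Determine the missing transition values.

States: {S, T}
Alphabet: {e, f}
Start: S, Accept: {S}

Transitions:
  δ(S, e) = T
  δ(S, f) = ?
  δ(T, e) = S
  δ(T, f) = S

From the language and accept set, identify what each state tracks — S: even length so far; T: odd length so far.
Each missing δ(q, a) is the state matching the new tracked value after reading a.
δ(S, f) = T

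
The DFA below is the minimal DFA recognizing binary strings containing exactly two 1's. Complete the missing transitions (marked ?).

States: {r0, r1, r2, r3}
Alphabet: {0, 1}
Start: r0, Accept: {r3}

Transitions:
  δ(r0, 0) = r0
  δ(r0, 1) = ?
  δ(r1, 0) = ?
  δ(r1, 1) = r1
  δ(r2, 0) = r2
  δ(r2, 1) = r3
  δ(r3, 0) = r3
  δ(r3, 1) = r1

From the language and accept set, identify what each state tracks — r0: zero 1's; r1: ≥ three 1's (dead); r2: one 1; r3: two 1's.
Each missing δ(q, a) is the state matching the new tracked value after reading a.
δ(r0, 1) = r2; δ(r1, 0) = r1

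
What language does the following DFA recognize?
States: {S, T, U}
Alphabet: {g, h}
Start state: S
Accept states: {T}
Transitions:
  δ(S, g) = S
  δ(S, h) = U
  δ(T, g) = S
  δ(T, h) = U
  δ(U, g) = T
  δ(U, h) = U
Testing a few strings:
  'gh' → reject
  'ghh' → reject
  'ggg' → reject
  'hgh' → reject
State roles: S=no suffix match; T=suffix is hg; U=one trailing h
All strings over {g,h} ending with hg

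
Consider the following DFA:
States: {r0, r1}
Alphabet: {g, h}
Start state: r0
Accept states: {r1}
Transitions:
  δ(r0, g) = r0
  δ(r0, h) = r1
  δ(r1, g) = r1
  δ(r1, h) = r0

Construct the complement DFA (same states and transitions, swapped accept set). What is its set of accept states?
Complement accept states = All states \ Original accept states
= {r0, r1} \ {r1}
{r0}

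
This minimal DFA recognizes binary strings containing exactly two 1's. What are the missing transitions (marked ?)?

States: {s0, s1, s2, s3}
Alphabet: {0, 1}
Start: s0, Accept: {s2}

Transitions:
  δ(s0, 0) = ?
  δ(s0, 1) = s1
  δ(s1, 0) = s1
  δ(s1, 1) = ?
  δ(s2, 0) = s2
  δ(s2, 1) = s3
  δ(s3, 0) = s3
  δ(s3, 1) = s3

From the language and accept set, identify what each state tracks — s0: zero 1's; s1: one 1; s2: two 1's; s3: ≥ three 1's (dead).
Each missing δ(q, a) is the state matching the new tracked value after reading a.
δ(s0, 0) = s0; δ(s1, 1) = s2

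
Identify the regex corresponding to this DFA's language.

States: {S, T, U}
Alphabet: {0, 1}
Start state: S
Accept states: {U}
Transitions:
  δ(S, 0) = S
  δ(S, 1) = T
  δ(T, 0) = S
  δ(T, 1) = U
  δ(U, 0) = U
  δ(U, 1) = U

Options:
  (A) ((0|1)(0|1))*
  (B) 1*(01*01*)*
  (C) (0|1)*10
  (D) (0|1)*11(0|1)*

Check each option against the DFA on short strings; one disagreement eliminates an option:
  (A) ((0|1)(0|1))*: on ε the DFA stays in S and rejects (S ∉ Accept), but the regex matches it → eliminate
  (B) 1*(01*01*)*: on ε the DFA stays in S and rejects (S ∉ Accept), but the regex matches it → eliminate
  (C) (0|1)*10: on '10' the DFA goes S → T → S and rejects (S ∉ Accept), but the regex matches it → eliminate
  (D) (0|1)*11(0|1)*: agrees with the DFA on every string of length ≤ 6
Only (D) is consistent with the DFA.
(D) (0|1)*11(0|1)*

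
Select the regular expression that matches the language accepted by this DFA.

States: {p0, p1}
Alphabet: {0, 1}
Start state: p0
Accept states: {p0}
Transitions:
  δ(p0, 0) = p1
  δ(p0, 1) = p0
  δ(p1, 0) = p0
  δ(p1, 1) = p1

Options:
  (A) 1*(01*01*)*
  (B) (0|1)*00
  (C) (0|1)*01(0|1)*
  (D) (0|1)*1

Check each option against the DFA on short strings; one disagreement eliminates an option:
  (A) 1*(01*01*)*: agrees with the DFA on every string of length ≤ 6
  (B) (0|1)*00: on ε the DFA stays in p0 and accepts (p0 ∈ Accept), but the regex does not match it → eliminate
  (C) (0|1)*01(0|1)*: on ε the DFA stays in p0 and accepts (p0 ∈ Accept), but the regex does not match it → eliminate
  (D) (0|1)*1: on ε the DFA stays in p0 and accepts (p0 ∈ Accept), but the regex does not match it → eliminate
Only (A) is consistent with the DFA.
(A) 1*(01*01*)*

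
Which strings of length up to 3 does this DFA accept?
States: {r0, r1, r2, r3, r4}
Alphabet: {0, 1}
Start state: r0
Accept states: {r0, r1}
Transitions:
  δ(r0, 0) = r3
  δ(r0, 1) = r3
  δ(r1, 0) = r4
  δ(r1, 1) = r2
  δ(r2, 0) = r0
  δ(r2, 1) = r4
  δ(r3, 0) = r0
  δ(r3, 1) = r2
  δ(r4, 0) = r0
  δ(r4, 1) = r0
ε, 00, 10, 010, 110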